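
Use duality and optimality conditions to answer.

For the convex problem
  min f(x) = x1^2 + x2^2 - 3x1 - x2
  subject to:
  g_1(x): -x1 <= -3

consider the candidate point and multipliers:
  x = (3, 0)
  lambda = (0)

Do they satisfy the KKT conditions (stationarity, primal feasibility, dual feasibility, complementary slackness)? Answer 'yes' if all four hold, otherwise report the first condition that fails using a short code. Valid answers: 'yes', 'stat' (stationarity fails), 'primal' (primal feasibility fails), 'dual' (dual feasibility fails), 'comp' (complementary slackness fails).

Gradient of f: grad f(x) = Q x + c = (3, -1)
Constraint values g_i(x) = a_i^T x - b_i:
  g_1((3, 0)) = 0
Stationarity residual: grad f(x) + sum_i lambda_i a_i = (3, -1)
  -> stationarity FAILS
Primal feasibility (all g_i <= 0): OK
Dual feasibility (all lambda_i >= 0): OK
Complementary slackness (lambda_i * g_i(x) = 0 for all i): OK

Verdict: the first failing condition is stationarity -> stat.

stat


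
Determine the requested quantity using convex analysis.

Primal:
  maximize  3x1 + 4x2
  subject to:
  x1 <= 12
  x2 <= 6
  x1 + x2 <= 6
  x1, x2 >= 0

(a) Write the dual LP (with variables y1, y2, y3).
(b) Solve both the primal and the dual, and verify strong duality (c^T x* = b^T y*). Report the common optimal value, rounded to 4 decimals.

The standard primal-dual pair for 'max c^T x s.t. A x <= b, x >= 0' is:
  Dual:  min b^T y  s.t.  A^T y >= c,  y >= 0.

So the dual LP is:
  minimize  12y1 + 6y2 + 6y3
  subject to:
    y1 + y3 >= 3
    y2 + y3 >= 4
    y1, y2, y3 >= 0

Solving the primal: x* = (0, 6).
  primal value c^T x* = 24.
Solving the dual: y* = (0, 1, 3).
  dual value b^T y* = 24.
Strong duality: c^T x* = b^T y*. Confirmed.

24


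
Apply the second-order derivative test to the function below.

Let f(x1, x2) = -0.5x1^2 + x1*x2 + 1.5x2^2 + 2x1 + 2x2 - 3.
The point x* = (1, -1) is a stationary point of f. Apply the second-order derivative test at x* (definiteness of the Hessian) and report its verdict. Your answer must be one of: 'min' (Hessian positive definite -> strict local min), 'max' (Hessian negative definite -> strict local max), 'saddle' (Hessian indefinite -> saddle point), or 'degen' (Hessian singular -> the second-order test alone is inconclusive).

Compute the Hessian H = grad^2 f:
  H = [[-1, 1], [1, 3]]
Verify stationarity: grad f(x*) = H x* + g = (0, 0).
Eigenvalues of H: -1.2361, 3.2361.
Eigenvalues have mixed signs, so H is indefinite -> x* is a saddle point.

saddle


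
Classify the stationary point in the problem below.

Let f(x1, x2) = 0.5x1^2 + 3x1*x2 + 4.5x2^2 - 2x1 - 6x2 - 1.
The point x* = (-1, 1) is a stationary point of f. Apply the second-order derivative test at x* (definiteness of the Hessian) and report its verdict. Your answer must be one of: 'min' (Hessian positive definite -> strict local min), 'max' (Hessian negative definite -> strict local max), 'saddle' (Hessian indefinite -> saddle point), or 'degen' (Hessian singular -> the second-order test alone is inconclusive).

Compute the Hessian H = grad^2 f:
  H = [[1, 3], [3, 9]]
Verify stationarity: grad f(x*) = H x* + g = (0, 0).
Eigenvalues of H: 0, 10.
H has a zero eigenvalue (singular; positive semidefinite but not definite), so H is neither positive definite, negative definite, nor indefinite. The second-order test alone is inconclusive -> degen.
(Indeed, f is constant along the null direction of H through x*, so x* is not a strict local extremum.)

degen


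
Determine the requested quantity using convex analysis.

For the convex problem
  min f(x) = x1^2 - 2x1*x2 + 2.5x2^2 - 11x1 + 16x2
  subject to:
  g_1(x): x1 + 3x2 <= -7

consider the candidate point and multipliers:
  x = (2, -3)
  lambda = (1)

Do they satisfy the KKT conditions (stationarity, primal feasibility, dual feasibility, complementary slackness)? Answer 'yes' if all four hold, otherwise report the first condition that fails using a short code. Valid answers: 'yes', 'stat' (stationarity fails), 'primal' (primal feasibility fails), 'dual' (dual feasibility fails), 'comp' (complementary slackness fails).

Gradient of f: grad f(x) = Q x + c = (-1, -3)
Constraint values g_i(x) = a_i^T x - b_i:
  g_1((2, -3)) = 0
Stationarity residual: grad f(x) + sum_i lambda_i a_i = (0, 0)
  -> stationarity OK
Primal feasibility (all g_i <= 0): OK
Dual feasibility (all lambda_i >= 0): OK
Complementary slackness (lambda_i * g_i(x) = 0 for all i): OK

Verdict: yes, KKT holds.

yes


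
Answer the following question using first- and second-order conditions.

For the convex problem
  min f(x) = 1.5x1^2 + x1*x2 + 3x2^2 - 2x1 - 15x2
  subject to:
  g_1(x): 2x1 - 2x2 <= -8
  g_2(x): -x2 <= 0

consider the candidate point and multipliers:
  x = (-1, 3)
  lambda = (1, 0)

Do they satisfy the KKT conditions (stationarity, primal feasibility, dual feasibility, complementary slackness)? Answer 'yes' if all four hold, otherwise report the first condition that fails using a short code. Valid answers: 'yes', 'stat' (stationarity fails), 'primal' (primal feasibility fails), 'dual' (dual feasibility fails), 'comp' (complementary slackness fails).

Gradient of f: grad f(x) = Q x + c = (-2, 2)
Constraint values g_i(x) = a_i^T x - b_i:
  g_1((-1, 3)) = 0
  g_2((-1, 3)) = -3
Stationarity residual: grad f(x) + sum_i lambda_i a_i = (0, 0)
  -> stationarity OK
Primal feasibility (all g_i <= 0): OK
Dual feasibility (all lambda_i >= 0): OK
Complementary slackness (lambda_i * g_i(x) = 0 for all i): OK

Verdict: yes, KKT holds.

yes


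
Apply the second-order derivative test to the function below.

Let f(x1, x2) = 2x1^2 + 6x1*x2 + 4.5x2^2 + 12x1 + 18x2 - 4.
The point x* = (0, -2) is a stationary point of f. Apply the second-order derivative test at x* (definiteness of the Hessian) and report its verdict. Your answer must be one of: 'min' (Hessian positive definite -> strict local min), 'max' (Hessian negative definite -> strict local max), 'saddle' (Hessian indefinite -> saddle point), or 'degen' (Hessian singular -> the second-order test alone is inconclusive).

Compute the Hessian H = grad^2 f:
  H = [[4, 6], [6, 9]]
Verify stationarity: grad f(x*) = H x* + g = (0, 0).
Eigenvalues of H: 0, 13.
H has a zero eigenvalue (singular; positive semidefinite but not definite), so H is neither positive definite, negative definite, nor indefinite. The second-order test alone is inconclusive -> degen.
(Indeed, f is constant along the null direction of H through x*, so x* is not a strict local extremum.)

degen


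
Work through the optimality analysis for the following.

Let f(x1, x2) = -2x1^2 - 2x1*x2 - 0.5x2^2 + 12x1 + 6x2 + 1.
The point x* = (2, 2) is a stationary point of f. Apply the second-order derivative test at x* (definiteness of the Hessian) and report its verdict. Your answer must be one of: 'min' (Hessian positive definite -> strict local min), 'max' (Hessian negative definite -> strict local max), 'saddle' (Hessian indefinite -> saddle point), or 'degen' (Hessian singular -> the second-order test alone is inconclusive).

Compute the Hessian H = grad^2 f:
  H = [[-4, -2], [-2, -1]]
Verify stationarity: grad f(x*) = H x* + g = (0, 0).
Eigenvalues of H: -5, 0.
H has a zero eigenvalue (singular; negative semidefinite but not definite), so H is neither positive definite, negative definite, nor indefinite. The second-order test alone is inconclusive -> degen.
(Indeed, f is constant along the null direction of H through x*, so x* is not a strict local extremum.)

degen


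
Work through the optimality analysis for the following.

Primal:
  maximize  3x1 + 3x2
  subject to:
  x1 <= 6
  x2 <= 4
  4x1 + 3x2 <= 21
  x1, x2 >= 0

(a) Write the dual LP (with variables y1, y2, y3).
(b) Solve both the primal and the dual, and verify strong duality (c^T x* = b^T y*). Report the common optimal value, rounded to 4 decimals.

The standard primal-dual pair for 'max c^T x s.t. A x <= b, x >= 0' is:
  Dual:  min b^T y  s.t.  A^T y >= c,  y >= 0.

So the dual LP is:
  minimize  6y1 + 4y2 + 21y3
  subject to:
    y1 + 4y3 >= 3
    y2 + 3y3 >= 3
    y1, y2, y3 >= 0

Solving the primal: x* = (2.25, 4).
  primal value c^T x* = 18.75.
Solving the dual: y* = (0, 0.75, 0.75).
  dual value b^T y* = 18.75.
Strong duality: c^T x* = b^T y*. Confirmed.

18.75


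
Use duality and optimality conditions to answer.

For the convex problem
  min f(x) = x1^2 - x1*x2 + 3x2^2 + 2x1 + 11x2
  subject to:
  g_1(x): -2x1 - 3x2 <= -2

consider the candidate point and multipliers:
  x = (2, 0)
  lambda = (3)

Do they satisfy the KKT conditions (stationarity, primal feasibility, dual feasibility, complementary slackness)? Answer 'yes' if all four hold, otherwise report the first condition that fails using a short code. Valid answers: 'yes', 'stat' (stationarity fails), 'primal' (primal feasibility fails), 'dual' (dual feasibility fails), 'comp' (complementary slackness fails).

Gradient of f: grad f(x) = Q x + c = (6, 9)
Constraint values g_i(x) = a_i^T x - b_i:
  g_1((2, 0)) = -2
Stationarity residual: grad f(x) + sum_i lambda_i a_i = (0, 0)
  -> stationarity OK
Primal feasibility (all g_i <= 0): OK
Dual feasibility (all lambda_i >= 0): OK
Complementary slackness (lambda_i * g_i(x) = 0 for all i): FAILS

Verdict: the first failing condition is complementary_slackness -> comp.

comp


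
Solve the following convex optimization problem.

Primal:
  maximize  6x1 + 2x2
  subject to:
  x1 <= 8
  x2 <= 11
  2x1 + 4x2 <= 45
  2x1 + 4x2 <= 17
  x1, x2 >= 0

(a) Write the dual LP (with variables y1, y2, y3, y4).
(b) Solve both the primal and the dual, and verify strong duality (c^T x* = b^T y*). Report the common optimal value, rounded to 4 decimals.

The standard primal-dual pair for 'max c^T x s.t. A x <= b, x >= 0' is:
  Dual:  min b^T y  s.t.  A^T y >= c,  y >= 0.

So the dual LP is:
  minimize  8y1 + 11y2 + 45y3 + 17y4
  subject to:
    y1 + 2y3 + 2y4 >= 6
    y2 + 4y3 + 4y4 >= 2
    y1, y2, y3, y4 >= 0

Solving the primal: x* = (8, 0.25).
  primal value c^T x* = 48.5.
Solving the dual: y* = (5, 0, 0, 0.5).
  dual value b^T y* = 48.5.
Strong duality: c^T x* = b^T y*. Confirmed.

48.5


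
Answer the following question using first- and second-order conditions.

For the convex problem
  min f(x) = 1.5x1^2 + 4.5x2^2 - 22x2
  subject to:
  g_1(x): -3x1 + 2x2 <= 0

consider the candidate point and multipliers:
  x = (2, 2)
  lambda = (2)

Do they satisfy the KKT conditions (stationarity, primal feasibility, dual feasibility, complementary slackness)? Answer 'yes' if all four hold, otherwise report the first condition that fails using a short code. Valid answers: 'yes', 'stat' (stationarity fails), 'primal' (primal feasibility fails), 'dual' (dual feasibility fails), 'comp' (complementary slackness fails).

Gradient of f: grad f(x) = Q x + c = (6, -4)
Constraint values g_i(x) = a_i^T x - b_i:
  g_1((2, 2)) = -2
Stationarity residual: grad f(x) + sum_i lambda_i a_i = (0, 0)
  -> stationarity OK
Primal feasibility (all g_i <= 0): OK
Dual feasibility (all lambda_i >= 0): OK
Complementary slackness (lambda_i * g_i(x) = 0 for all i): FAILS

Verdict: the first failing condition is complementary_slackness -> comp.

comp


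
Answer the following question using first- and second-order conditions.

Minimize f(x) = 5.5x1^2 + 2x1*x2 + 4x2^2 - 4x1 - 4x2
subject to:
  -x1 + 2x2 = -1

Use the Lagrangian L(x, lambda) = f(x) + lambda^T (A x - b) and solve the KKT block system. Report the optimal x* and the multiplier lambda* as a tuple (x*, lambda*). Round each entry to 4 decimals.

Form the Lagrangian:
  L(x, lambda) = (1/2) x^T Q x + c^T x + lambda^T (A x - b)
Stationarity (grad_x L = 0): Q x + c + A^T lambda = 0.
Primal feasibility: A x = b.

This gives the KKT block system:
  [ Q   A^T ] [ x     ]   [-c ]
  [ A    0  ] [ lambda ] = [ b ]

Solving the linear system:
  x*      = (0.6, -0.2)
  lambda* = (2.2)
  f(x*)   = 0.3

x* = (0.6, -0.2), lambda* = (2.2)


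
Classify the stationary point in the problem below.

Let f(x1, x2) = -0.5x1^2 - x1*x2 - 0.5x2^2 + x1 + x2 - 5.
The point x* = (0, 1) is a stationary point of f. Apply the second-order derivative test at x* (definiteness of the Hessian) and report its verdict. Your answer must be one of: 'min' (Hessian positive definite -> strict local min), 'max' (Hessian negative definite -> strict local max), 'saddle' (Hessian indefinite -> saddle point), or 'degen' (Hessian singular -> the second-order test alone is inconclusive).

Compute the Hessian H = grad^2 f:
  H = [[-1, -1], [-1, -1]]
Verify stationarity: grad f(x*) = H x* + g = (0, 0).
Eigenvalues of H: -2, 0.
H has a zero eigenvalue (singular; negative semidefinite but not definite), so H is neither positive definite, negative definite, nor indefinite. The second-order test alone is inconclusive -> degen.
(Indeed, f is constant along the null direction of H through x*, so x* is not a strict local extremum.)

degen


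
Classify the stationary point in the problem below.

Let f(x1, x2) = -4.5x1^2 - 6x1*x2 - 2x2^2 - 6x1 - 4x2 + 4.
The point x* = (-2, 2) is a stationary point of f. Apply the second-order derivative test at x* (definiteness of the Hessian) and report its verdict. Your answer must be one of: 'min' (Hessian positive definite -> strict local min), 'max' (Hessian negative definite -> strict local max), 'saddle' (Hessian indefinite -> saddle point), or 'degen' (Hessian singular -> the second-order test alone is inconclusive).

Compute the Hessian H = grad^2 f:
  H = [[-9, -6], [-6, -4]]
Verify stationarity: grad f(x*) = H x* + g = (0, 0).
Eigenvalues of H: -13, 0.
H has a zero eigenvalue (singular; negative semidefinite but not definite), so H is neither positive definite, negative definite, nor indefinite. The second-order test alone is inconclusive -> degen.
(Indeed, f is constant along the null direction of H through x*, so x* is not a strict local extremum.)

degen


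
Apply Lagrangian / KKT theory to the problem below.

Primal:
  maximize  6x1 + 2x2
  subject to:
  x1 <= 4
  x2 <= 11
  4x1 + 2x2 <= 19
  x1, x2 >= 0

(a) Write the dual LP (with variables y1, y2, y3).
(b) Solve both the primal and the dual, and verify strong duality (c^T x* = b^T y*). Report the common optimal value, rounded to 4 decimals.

The standard primal-dual pair for 'max c^T x s.t. A x <= b, x >= 0' is:
  Dual:  min b^T y  s.t.  A^T y >= c,  y >= 0.

So the dual LP is:
  minimize  4y1 + 11y2 + 19y3
  subject to:
    y1 + 4y3 >= 6
    y2 + 2y3 >= 2
    y1, y2, y3 >= 0

Solving the primal: x* = (4, 1.5).
  primal value c^T x* = 27.
Solving the dual: y* = (2, 0, 1).
  dual value b^T y* = 27.
Strong duality: c^T x* = b^T y*. Confirmed.

27


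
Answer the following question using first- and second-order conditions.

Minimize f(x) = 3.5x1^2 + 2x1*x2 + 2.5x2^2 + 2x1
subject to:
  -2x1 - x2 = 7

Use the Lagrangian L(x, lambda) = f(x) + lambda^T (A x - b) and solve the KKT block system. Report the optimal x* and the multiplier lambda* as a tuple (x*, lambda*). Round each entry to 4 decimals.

Form the Lagrangian:
  L(x, lambda) = (1/2) x^T Q x + c^T x + lambda^T (A x - b)
Stationarity (grad_x L = 0): Q x + c + A^T lambda = 0.
Primal feasibility: A x = b.

This gives the KKT block system:
  [ Q   A^T ] [ x     ]   [-c ]
  [ A    0  ] [ lambda ] = [ b ]

Solving the linear system:
  x*      = (-3.0526, -0.8947)
  lambda* = (-10.5789)
  f(x*)   = 33.9737

x* = (-3.0526, -0.8947), lambda* = (-10.5789)


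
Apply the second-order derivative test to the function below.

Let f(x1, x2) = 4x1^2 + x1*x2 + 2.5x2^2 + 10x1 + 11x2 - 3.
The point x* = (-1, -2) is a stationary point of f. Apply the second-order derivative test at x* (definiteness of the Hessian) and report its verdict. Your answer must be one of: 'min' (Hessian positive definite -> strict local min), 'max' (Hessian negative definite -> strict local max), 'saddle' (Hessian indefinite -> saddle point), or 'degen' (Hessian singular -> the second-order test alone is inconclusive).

Compute the Hessian H = grad^2 f:
  H = [[8, 1], [1, 5]]
Verify stationarity: grad f(x*) = H x* + g = (0, 0).
Eigenvalues of H: 4.6972, 8.3028.
Both eigenvalues > 0, so H is positive definite -> x* is a strict local min.

min


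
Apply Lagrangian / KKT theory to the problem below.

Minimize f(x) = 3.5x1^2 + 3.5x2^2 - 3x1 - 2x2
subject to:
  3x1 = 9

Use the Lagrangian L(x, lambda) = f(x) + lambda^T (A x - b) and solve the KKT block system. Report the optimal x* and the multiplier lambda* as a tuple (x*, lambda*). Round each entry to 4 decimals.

Form the Lagrangian:
  L(x, lambda) = (1/2) x^T Q x + c^T x + lambda^T (A x - b)
Stationarity (grad_x L = 0): Q x + c + A^T lambda = 0.
Primal feasibility: A x = b.

This gives the KKT block system:
  [ Q   A^T ] [ x     ]   [-c ]
  [ A    0  ] [ lambda ] = [ b ]

Solving the linear system:
  x*      = (3, 0.2857)
  lambda* = (-6)
  f(x*)   = 22.2143

x* = (3, 0.2857), lambda* = (-6)


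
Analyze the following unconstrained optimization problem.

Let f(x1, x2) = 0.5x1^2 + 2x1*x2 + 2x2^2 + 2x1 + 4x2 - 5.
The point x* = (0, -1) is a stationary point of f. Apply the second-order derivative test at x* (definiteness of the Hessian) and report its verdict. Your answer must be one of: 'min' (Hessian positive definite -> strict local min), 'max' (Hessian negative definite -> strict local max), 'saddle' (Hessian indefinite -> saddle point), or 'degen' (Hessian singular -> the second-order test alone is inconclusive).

Compute the Hessian H = grad^2 f:
  H = [[1, 2], [2, 4]]
Verify stationarity: grad f(x*) = H x* + g = (0, 0).
Eigenvalues of H: 0, 5.
H has a zero eigenvalue (singular; positive semidefinite but not definite), so H is neither positive definite, negative definite, nor indefinite. The second-order test alone is inconclusive -> degen.
(Indeed, f is constant along the null direction of H through x*, so x* is not a strict local extremum.)

degen


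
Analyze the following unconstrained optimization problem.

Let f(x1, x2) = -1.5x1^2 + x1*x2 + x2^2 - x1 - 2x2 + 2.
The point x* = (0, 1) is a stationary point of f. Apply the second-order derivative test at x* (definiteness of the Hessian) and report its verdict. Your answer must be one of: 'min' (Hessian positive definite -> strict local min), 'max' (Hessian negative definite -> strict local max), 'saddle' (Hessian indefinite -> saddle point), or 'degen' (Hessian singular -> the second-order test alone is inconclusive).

Compute the Hessian H = grad^2 f:
  H = [[-3, 1], [1, 2]]
Verify stationarity: grad f(x*) = H x* + g = (0, 0).
Eigenvalues of H: -3.1926, 2.1926.
Eigenvalues have mixed signs, so H is indefinite -> x* is a saddle point.

saddle


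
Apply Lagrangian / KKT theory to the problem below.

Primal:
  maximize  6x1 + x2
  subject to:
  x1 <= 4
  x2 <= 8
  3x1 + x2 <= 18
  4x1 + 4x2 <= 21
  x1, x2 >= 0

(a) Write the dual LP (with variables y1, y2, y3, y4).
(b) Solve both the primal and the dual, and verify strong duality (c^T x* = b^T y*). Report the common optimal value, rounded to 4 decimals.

The standard primal-dual pair for 'max c^T x s.t. A x <= b, x >= 0' is:
  Dual:  min b^T y  s.t.  A^T y >= c,  y >= 0.

So the dual LP is:
  minimize  4y1 + 8y2 + 18y3 + 21y4
  subject to:
    y1 + 3y3 + 4y4 >= 6
    y2 + y3 + 4y4 >= 1
    y1, y2, y3, y4 >= 0

Solving the primal: x* = (4, 1.25).
  primal value c^T x* = 25.25.
Solving the dual: y* = (5, 0, 0, 0.25).
  dual value b^T y* = 25.25.
Strong duality: c^T x* = b^T y*. Confirmed.

25.25


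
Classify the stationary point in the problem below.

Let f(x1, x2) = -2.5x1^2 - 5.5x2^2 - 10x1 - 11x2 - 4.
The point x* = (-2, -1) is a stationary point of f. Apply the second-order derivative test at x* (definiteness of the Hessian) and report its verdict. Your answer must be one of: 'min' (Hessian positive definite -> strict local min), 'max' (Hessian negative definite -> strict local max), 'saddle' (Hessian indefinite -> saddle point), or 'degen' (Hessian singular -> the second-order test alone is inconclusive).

Compute the Hessian H = grad^2 f:
  H = [[-5, 0], [0, -11]]
Verify stationarity: grad f(x*) = H x* + g = (0, 0).
Eigenvalues of H: -11, -5.
Both eigenvalues < 0, so H is negative definite -> x* is a strict local max.

max


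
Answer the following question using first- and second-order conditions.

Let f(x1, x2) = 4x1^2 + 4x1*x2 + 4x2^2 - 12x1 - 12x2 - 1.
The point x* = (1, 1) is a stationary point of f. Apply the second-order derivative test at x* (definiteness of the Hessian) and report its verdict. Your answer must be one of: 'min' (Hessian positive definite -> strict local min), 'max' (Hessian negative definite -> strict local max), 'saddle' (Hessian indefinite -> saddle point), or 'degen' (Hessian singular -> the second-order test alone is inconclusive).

Compute the Hessian H = grad^2 f:
  H = [[8, 4], [4, 8]]
Verify stationarity: grad f(x*) = H x* + g = (0, 0).
Eigenvalues of H: 4, 12.
Both eigenvalues > 0, so H is positive definite -> x* is a strict local min.

min


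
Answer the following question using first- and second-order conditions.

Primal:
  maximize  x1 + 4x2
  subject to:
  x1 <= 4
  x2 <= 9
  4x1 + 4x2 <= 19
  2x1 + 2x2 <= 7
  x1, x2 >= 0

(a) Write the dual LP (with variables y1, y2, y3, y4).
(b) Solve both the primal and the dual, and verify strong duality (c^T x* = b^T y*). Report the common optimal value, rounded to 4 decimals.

The standard primal-dual pair for 'max c^T x s.t. A x <= b, x >= 0' is:
  Dual:  min b^T y  s.t.  A^T y >= c,  y >= 0.

So the dual LP is:
  minimize  4y1 + 9y2 + 19y3 + 7y4
  subject to:
    y1 + 4y3 + 2y4 >= 1
    y2 + 4y3 + 2y4 >= 4
    y1, y2, y3, y4 >= 0

Solving the primal: x* = (0, 3.5).
  primal value c^T x* = 14.
Solving the dual: y* = (0, 0, 0, 2).
  dual value b^T y* = 14.
Strong duality: c^T x* = b^T y*. Confirmed.

14


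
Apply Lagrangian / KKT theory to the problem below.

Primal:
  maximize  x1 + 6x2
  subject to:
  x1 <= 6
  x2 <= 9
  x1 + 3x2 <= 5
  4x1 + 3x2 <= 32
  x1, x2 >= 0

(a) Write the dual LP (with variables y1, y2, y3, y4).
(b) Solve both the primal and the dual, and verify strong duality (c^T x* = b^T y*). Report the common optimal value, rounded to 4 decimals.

The standard primal-dual pair for 'max c^T x s.t. A x <= b, x >= 0' is:
  Dual:  min b^T y  s.t.  A^T y >= c,  y >= 0.

So the dual LP is:
  minimize  6y1 + 9y2 + 5y3 + 32y4
  subject to:
    y1 + y3 + 4y4 >= 1
    y2 + 3y3 + 3y4 >= 6
    y1, y2, y3, y4 >= 0

Solving the primal: x* = (0, 1.6667).
  primal value c^T x* = 10.
Solving the dual: y* = (0, 0, 2, 0).
  dual value b^T y* = 10.
Strong duality: c^T x* = b^T y*. Confirmed.

10


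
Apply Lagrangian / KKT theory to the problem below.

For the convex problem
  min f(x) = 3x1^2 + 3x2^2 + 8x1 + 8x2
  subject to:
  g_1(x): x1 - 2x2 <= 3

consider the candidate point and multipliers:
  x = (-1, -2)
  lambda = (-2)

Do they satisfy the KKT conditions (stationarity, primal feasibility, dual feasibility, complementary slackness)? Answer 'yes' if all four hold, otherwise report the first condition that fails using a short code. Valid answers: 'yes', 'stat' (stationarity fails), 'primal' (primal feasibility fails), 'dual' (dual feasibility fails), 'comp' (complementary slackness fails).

Gradient of f: grad f(x) = Q x + c = (2, -4)
Constraint values g_i(x) = a_i^T x - b_i:
  g_1((-1, -2)) = 0
Stationarity residual: grad f(x) + sum_i lambda_i a_i = (0, 0)
  -> stationarity OK
Primal feasibility (all g_i <= 0): OK
Dual feasibility (all lambda_i >= 0): FAILS
Complementary slackness (lambda_i * g_i(x) = 0 for all i): OK

Verdict: the first failing condition is dual_feasibility -> dual.

dual


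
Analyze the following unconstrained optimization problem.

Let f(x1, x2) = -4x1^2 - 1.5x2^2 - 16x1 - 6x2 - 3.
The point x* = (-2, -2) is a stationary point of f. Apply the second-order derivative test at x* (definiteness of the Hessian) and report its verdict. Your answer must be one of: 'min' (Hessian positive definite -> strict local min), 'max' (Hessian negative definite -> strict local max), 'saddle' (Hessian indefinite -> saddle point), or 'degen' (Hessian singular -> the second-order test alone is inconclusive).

Compute the Hessian H = grad^2 f:
  H = [[-8, 0], [0, -3]]
Verify stationarity: grad f(x*) = H x* + g = (0, 0).
Eigenvalues of H: -8, -3.
Both eigenvalues < 0, so H is negative definite -> x* is a strict local max.

max


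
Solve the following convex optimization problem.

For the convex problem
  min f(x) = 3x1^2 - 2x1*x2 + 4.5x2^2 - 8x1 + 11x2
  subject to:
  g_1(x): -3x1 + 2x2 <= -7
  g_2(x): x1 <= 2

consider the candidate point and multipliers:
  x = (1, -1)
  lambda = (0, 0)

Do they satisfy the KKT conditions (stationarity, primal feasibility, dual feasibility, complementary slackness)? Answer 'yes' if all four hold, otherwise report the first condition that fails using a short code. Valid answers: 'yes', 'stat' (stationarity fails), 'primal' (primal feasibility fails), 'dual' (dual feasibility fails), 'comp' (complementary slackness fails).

Gradient of f: grad f(x) = Q x + c = (0, 0)
Constraint values g_i(x) = a_i^T x - b_i:
  g_1((1, -1)) = 2
  g_2((1, -1)) = -1
Stationarity residual: grad f(x) + sum_i lambda_i a_i = (0, 0)
  -> stationarity OK
Primal feasibility (all g_i <= 0): FAILS
Dual feasibility (all lambda_i >= 0): OK
Complementary slackness (lambda_i * g_i(x) = 0 for all i): OK

Verdict: the first failing condition is primal_feasibility -> primal.

primal


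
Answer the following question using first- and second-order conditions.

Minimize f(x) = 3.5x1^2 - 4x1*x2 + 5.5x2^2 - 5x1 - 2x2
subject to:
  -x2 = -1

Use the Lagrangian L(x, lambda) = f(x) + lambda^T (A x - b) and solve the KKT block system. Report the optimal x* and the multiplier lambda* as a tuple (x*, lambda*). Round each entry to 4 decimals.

Form the Lagrangian:
  L(x, lambda) = (1/2) x^T Q x + c^T x + lambda^T (A x - b)
Stationarity (grad_x L = 0): Q x + c + A^T lambda = 0.
Primal feasibility: A x = b.

This gives the KKT block system:
  [ Q   A^T ] [ x     ]   [-c ]
  [ A    0  ] [ lambda ] = [ b ]

Solving the linear system:
  x*      = (1.2857, 1)
  lambda* = (3.8571)
  f(x*)   = -2.2857

x* = (1.2857, 1), lambda* = (3.8571)


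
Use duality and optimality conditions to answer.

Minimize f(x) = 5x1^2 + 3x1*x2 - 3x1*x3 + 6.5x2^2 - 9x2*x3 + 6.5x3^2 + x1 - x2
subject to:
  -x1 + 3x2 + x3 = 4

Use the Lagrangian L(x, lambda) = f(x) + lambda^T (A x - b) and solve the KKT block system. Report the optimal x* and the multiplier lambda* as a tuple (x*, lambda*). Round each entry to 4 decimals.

Form the Lagrangian:
  L(x, lambda) = (1/2) x^T Q x + c^T x + lambda^T (A x - b)
Stationarity (grad_x L = 0): Q x + c + A^T lambda = 0.
Primal feasibility: A x = b.

This gives the KKT block system:
  [ Q   A^T ] [ x     ]   [-c ]
  [ A    0  ] [ lambda ] = [ b ]

Solving the linear system:
  x*      = (-0.3253, 0.9853, 0.7189)
  lambda* = (-1.4541)
  f(x*)   = 2.253

x* = (-0.3253, 0.9853, 0.7189), lambda* = (-1.4541)


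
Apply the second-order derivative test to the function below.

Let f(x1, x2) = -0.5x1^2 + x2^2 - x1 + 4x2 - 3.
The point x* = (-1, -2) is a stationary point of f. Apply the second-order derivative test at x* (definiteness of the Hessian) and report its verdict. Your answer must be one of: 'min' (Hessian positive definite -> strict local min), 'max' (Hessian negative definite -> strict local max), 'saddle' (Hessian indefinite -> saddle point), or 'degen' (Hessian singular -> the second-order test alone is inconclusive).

Compute the Hessian H = grad^2 f:
  H = [[-1, 0], [0, 2]]
Verify stationarity: grad f(x*) = H x* + g = (0, 0).
Eigenvalues of H: -1, 2.
Eigenvalues have mixed signs, so H is indefinite -> x* is a saddle point.

saddle


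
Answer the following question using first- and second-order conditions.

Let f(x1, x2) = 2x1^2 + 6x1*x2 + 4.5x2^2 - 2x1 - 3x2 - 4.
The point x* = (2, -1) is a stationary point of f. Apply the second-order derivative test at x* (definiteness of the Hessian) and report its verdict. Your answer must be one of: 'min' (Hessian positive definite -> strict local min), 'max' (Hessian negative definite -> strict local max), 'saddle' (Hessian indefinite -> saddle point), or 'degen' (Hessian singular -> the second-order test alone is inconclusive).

Compute the Hessian H = grad^2 f:
  H = [[4, 6], [6, 9]]
Verify stationarity: grad f(x*) = H x* + g = (0, 0).
Eigenvalues of H: 0, 13.
H has a zero eigenvalue (singular; positive semidefinite but not definite), so H is neither positive definite, negative definite, nor indefinite. The second-order test alone is inconclusive -> degen.
(Indeed, f is constant along the null direction of H through x*, so x* is not a strict local extremum.)

degen


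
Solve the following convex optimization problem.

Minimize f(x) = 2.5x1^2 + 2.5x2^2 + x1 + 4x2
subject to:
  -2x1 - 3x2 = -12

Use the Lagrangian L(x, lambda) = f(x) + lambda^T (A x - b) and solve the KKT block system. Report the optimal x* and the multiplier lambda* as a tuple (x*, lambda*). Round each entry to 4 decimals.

Form the Lagrangian:
  L(x, lambda) = (1/2) x^T Q x + c^T x + lambda^T (A x - b)
Stationarity (grad_x L = 0): Q x + c + A^T lambda = 0.
Primal feasibility: A x = b.

This gives the KKT block system:
  [ Q   A^T ] [ x     ]   [-c ]
  [ A    0  ] [ lambda ] = [ b ]

Solving the linear system:
  x*      = (2.0769, 2.6154)
  lambda* = (5.6923)
  f(x*)   = 40.4231

x* = (2.0769, 2.6154), lambda* = (5.6923)


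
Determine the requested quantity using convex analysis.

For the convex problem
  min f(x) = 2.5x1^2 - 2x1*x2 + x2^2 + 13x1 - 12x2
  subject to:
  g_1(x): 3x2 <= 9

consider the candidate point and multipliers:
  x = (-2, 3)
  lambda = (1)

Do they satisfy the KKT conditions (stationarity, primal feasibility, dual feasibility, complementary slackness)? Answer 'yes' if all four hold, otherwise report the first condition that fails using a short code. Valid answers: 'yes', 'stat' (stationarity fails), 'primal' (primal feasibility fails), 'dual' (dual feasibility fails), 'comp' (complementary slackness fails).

Gradient of f: grad f(x) = Q x + c = (-3, -2)
Constraint values g_i(x) = a_i^T x - b_i:
  g_1((-2, 3)) = 0
Stationarity residual: grad f(x) + sum_i lambda_i a_i = (-3, 1)
  -> stationarity FAILS
Primal feasibility (all g_i <= 0): OK
Dual feasibility (all lambda_i >= 0): OK
Complementary slackness (lambda_i * g_i(x) = 0 for all i): OK

Verdict: the first failing condition is stationarity -> stat.

stat


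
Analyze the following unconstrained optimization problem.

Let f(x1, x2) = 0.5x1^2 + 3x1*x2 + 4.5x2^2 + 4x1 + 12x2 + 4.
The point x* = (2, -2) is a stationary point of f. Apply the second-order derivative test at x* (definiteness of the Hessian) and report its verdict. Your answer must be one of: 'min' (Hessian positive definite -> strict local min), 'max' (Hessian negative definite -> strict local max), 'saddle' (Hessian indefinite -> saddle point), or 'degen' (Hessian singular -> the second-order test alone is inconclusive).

Compute the Hessian H = grad^2 f:
  H = [[1, 3], [3, 9]]
Verify stationarity: grad f(x*) = H x* + g = (0, 0).
Eigenvalues of H: 0, 10.
H has a zero eigenvalue (singular; positive semidefinite but not definite), so H is neither positive definite, negative definite, nor indefinite. The second-order test alone is inconclusive -> degen.
(Indeed, f is constant along the null direction of H through x*, so x* is not a strict local extremum.)

degen


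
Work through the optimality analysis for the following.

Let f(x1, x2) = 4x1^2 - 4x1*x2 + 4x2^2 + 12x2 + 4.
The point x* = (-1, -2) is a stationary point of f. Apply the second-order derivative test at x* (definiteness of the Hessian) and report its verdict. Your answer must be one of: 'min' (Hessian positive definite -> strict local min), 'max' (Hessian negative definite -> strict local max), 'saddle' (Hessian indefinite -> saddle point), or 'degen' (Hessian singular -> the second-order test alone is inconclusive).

Compute the Hessian H = grad^2 f:
  H = [[8, -4], [-4, 8]]
Verify stationarity: grad f(x*) = H x* + g = (0, 0).
Eigenvalues of H: 4, 12.
Both eigenvalues > 0, so H is positive definite -> x* is a strict local min.

min


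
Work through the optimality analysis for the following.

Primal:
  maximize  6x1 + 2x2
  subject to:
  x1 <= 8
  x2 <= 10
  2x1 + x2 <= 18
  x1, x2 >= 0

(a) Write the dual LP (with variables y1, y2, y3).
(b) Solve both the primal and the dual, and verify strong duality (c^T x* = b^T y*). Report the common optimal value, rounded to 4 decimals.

The standard primal-dual pair for 'max c^T x s.t. A x <= b, x >= 0' is:
  Dual:  min b^T y  s.t.  A^T y >= c,  y >= 0.

So the dual LP is:
  minimize  8y1 + 10y2 + 18y3
  subject to:
    y1 + 2y3 >= 6
    y2 + y3 >= 2
    y1, y2, y3 >= 0

Solving the primal: x* = (8, 2).
  primal value c^T x* = 52.
Solving the dual: y* = (2, 0, 2).
  dual value b^T y* = 52.
Strong duality: c^T x* = b^T y*. Confirmed.

52


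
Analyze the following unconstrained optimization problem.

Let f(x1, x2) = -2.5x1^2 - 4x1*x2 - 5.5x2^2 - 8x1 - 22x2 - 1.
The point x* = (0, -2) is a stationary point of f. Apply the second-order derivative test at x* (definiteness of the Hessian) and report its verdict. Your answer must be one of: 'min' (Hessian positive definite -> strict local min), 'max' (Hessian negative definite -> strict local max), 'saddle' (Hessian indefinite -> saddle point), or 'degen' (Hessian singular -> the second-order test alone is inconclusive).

Compute the Hessian H = grad^2 f:
  H = [[-5, -4], [-4, -11]]
Verify stationarity: grad f(x*) = H x* + g = (0, 0).
Eigenvalues of H: -13, -3.
Both eigenvalues < 0, so H is negative definite -> x* is a strict local max.

max


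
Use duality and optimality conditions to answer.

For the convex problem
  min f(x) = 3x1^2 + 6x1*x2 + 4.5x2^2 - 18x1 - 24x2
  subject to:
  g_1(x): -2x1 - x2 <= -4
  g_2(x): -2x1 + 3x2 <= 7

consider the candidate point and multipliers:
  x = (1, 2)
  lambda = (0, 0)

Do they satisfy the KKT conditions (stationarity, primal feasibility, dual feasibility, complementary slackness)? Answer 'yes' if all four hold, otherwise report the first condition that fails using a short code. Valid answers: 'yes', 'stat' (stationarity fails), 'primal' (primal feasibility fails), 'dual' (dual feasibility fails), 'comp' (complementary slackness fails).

Gradient of f: grad f(x) = Q x + c = (0, 0)
Constraint values g_i(x) = a_i^T x - b_i:
  g_1((1, 2)) = 0
  g_2((1, 2)) = -3
Stationarity residual: grad f(x) + sum_i lambda_i a_i = (0, 0)
  -> stationarity OK
Primal feasibility (all g_i <= 0): OK
Dual feasibility (all lambda_i >= 0): OK
Complementary slackness (lambda_i * g_i(x) = 0 for all i): OK

Verdict: yes, KKT holds.

yes


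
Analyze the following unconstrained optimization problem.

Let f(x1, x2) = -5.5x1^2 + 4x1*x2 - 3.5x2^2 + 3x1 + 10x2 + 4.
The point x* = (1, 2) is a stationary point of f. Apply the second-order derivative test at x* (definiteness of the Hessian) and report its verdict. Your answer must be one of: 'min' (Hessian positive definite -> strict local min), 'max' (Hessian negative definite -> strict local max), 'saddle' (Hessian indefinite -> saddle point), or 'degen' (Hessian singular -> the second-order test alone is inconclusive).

Compute the Hessian H = grad^2 f:
  H = [[-11, 4], [4, -7]]
Verify stationarity: grad f(x*) = H x* + g = (0, 0).
Eigenvalues of H: -13.4721, -4.5279.
Both eigenvalues < 0, so H is negative definite -> x* is a strict local max.

max


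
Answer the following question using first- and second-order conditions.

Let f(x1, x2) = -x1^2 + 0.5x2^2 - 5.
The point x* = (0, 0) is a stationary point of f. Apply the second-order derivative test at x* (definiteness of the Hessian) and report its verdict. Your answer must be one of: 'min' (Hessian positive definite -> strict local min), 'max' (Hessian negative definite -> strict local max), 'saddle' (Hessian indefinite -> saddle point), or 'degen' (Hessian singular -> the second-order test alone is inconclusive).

Compute the Hessian H = grad^2 f:
  H = [[-2, 0], [0, 1]]
Verify stationarity: grad f(x*) = H x* + g = (0, 0).
Eigenvalues of H: -2, 1.
Eigenvalues have mixed signs, so H is indefinite -> x* is a saddle point.

saddle


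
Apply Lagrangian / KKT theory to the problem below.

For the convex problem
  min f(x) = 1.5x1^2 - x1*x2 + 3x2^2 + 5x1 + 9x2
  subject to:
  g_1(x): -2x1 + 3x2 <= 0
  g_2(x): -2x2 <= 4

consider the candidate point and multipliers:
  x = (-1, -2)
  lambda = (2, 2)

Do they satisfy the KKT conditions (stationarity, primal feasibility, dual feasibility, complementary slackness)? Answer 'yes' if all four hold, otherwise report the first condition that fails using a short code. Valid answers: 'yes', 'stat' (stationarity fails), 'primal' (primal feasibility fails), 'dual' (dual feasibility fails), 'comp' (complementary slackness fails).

Gradient of f: grad f(x) = Q x + c = (4, -2)
Constraint values g_i(x) = a_i^T x - b_i:
  g_1((-1, -2)) = -4
  g_2((-1, -2)) = 0
Stationarity residual: grad f(x) + sum_i lambda_i a_i = (0, 0)
  -> stationarity OK
Primal feasibility (all g_i <= 0): OK
Dual feasibility (all lambda_i >= 0): OK
Complementary slackness (lambda_i * g_i(x) = 0 for all i): FAILS

Verdict: the first failing condition is complementary_slackness -> comp.

comp


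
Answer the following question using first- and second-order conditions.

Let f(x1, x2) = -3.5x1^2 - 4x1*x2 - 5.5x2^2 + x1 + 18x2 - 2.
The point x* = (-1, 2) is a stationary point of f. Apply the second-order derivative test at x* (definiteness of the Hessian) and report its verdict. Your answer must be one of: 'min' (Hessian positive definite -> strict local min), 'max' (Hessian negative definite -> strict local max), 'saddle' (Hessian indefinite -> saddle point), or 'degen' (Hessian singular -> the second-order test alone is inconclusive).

Compute the Hessian H = grad^2 f:
  H = [[-7, -4], [-4, -11]]
Verify stationarity: grad f(x*) = H x* + g = (0, 0).
Eigenvalues of H: -13.4721, -4.5279.
Both eigenvalues < 0, so H is negative definite -> x* is a strict local max.

max


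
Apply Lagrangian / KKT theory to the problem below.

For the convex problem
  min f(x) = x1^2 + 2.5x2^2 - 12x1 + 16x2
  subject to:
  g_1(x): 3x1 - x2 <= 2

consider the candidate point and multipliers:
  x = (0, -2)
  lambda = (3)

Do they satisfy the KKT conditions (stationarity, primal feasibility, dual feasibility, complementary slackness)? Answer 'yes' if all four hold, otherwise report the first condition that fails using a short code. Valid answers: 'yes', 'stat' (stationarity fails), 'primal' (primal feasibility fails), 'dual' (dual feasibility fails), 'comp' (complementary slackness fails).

Gradient of f: grad f(x) = Q x + c = (-12, 6)
Constraint values g_i(x) = a_i^T x - b_i:
  g_1((0, -2)) = 0
Stationarity residual: grad f(x) + sum_i lambda_i a_i = (-3, 3)
  -> stationarity FAILS
Primal feasibility (all g_i <= 0): OK
Dual feasibility (all lambda_i >= 0): OK
Complementary slackness (lambda_i * g_i(x) = 0 for all i): OK

Verdict: the first failing condition is stationarity -> stat.

stat


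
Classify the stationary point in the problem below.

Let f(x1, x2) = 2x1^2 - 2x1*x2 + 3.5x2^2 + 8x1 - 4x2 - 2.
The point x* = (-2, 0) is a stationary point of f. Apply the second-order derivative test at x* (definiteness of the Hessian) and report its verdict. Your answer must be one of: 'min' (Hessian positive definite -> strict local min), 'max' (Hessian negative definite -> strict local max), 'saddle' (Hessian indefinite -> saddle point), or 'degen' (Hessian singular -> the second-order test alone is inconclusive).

Compute the Hessian H = grad^2 f:
  H = [[4, -2], [-2, 7]]
Verify stationarity: grad f(x*) = H x* + g = (0, 0).
Eigenvalues of H: 3, 8.
Both eigenvalues > 0, so H is positive definite -> x* is a strict local min.

min


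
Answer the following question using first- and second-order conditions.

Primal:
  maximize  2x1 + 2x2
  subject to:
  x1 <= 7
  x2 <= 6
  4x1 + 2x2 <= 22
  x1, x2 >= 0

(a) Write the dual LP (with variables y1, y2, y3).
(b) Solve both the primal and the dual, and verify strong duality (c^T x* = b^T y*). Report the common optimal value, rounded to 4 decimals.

The standard primal-dual pair for 'max c^T x s.t. A x <= b, x >= 0' is:
  Dual:  min b^T y  s.t.  A^T y >= c,  y >= 0.

So the dual LP is:
  minimize  7y1 + 6y2 + 22y3
  subject to:
    y1 + 4y3 >= 2
    y2 + 2y3 >= 2
    y1, y2, y3 >= 0

Solving the primal: x* = (2.5, 6).
  primal value c^T x* = 17.
Solving the dual: y* = (0, 1, 0.5).
  dual value b^T y* = 17.
Strong duality: c^T x* = b^T y*. Confirmed.

17
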